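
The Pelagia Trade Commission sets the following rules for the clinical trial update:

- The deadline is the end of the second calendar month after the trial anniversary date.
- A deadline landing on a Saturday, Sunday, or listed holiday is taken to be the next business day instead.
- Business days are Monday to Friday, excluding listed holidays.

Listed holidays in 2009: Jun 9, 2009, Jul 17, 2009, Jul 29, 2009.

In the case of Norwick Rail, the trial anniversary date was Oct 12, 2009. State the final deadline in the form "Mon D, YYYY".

Dec 31, 2009

2 months after Oct 12, 2009 falls in December 2009; the last day of that month is Dec 31, 2009.
Dec 31, 2009 is a Thursday and not a listed holiday, so it stands.
Final deadline: Dec 31, 2009.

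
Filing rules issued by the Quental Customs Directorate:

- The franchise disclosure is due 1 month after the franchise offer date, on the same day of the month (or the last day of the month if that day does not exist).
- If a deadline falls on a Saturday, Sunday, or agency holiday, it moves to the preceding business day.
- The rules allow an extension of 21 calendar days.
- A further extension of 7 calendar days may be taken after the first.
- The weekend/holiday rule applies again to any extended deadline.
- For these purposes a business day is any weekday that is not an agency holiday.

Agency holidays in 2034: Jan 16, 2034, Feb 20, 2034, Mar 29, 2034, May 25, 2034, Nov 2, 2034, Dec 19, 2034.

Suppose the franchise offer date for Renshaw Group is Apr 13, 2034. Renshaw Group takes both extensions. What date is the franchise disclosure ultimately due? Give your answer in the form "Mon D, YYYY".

1 month after Apr 13, 2034, on the same day of the month, is May 13, 2034.
May 13, 2034 falls on a Saturday. Rolling to the preceding business day gives May 12, 2034, a Friday.
The 21-calendar-day extension moves the deadline from May 12, 2034 to Jun 2, 2034.
Since Jun 2, 2034 is a Friday and not a holiday, the date is unchanged.
With the 7-day extension, Jun 2, 2034 becomes Jun 9, 2034.
Since Jun 9, 2034 is a Friday and not a holiday, the date is unchanged.
The final due date is Jun 9, 2034.

Jun 9, 2034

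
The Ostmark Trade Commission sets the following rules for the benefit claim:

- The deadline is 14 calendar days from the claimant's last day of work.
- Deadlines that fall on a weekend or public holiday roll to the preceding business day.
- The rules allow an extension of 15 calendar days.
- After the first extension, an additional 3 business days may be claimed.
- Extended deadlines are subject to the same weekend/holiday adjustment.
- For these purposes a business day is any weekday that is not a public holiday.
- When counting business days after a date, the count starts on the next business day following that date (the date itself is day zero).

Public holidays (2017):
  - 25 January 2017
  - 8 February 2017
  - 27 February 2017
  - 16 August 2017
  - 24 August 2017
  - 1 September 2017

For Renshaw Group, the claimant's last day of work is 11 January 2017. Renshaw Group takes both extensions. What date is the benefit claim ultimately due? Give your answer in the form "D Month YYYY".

From 11 January 2017, 14 calendar days later is 25 January 2017.
Because 25 January 2017 is a listed holiday, the deadline becomes 24 January 2017 (Tuesday).
The 15-calendar-day extension moves the deadline from 24 January 2017 to 8 February 2017.
8 February 2017 is a listed holiday; the preceding business day is 7 February 2017 (Tuesday).
Counting 3 further business days from 7 February 2017 reaches 13 February 2017.
13 February 2017 is a Monday and not a listed holiday, so it stands.
So the filing is due 13 February 2017.

13 February 2017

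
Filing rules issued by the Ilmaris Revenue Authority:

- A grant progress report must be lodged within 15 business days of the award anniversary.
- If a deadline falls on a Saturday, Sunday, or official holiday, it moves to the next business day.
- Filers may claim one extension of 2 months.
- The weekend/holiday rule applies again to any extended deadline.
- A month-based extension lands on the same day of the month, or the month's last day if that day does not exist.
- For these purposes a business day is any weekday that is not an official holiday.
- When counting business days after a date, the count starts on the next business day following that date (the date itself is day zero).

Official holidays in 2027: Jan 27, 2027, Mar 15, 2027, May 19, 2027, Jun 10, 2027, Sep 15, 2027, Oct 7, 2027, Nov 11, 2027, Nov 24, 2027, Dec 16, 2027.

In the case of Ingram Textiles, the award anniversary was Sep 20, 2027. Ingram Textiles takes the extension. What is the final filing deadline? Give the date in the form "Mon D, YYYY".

Starting the day after Sep 20, 2027 and counting 15 business days lands on Oct 12, 2027.
Since Oct 12, 2027 is a Tuesday and not a holiday, the date is unchanged.
Applying the 2 months extension: 2 months after Oct 12, 2027 is Dec 12, 2027.
Dec 12, 2027 falls on a Sunday. Rolling to the next business day gives Dec 13, 2027, a Monday.
So the filing is due Dec 13, 2027.

Dec 13, 2027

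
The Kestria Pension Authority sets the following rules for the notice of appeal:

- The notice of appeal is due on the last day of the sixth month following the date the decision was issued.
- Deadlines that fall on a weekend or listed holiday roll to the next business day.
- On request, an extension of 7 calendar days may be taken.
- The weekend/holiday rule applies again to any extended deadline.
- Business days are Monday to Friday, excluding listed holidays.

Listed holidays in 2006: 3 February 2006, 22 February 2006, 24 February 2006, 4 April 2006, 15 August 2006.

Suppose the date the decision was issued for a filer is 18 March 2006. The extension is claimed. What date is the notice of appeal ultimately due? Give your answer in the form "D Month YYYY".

9 October 2006

The sixth month after 18 March 2006 is September 2006, whose last day is 30 September 2006.
30 September 2006 is a Saturday; the next business day is 2 October 2006 (Monday).
The 7-calendar-day extension moves the deadline from 2 October 2006 to 9 October 2006.
9 October 2006 is a Monday and not a listed holiday, so it stands.
The final due date is 9 October 2006.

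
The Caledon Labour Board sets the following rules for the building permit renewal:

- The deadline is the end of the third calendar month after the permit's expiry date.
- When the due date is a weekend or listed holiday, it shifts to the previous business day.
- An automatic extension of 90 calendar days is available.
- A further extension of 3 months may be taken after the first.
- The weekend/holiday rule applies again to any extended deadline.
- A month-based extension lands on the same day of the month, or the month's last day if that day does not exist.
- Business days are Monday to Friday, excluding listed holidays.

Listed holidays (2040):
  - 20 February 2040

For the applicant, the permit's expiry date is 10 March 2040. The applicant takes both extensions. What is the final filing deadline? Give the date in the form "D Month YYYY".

27 December 2040

3 months after 10 March 2040 is June 2040; that month ends on 30 June 2040.
30 June 2040 is a Saturday, so it moves to the preceding business day, 29 June 2040 (Friday).
Add the 90 calendar-day extension to 29 June 2040: 27 September 2040.
Since 27 September 2040 is a Thursday and not a holiday, the date is unchanged.
The 3 months extension carries 27 September 2040 to 27 December 2040.
27 December 2040 falls on a Thursday, which is a business day, so no adjustment is needed.
Deadline: 27 December 2040.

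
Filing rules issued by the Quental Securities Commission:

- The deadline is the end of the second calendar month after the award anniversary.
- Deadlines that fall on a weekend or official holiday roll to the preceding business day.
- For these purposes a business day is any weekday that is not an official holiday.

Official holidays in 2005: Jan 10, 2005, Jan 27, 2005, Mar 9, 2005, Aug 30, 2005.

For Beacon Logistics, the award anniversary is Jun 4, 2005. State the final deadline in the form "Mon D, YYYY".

Aug 31, 2005

2 months after Jun 4, 2005 falls in August 2005; the last day of that month is Aug 31, 2005.
Aug 31, 2005 (Wednesday) is already a business day.
The final due date is Aug 31, 2005.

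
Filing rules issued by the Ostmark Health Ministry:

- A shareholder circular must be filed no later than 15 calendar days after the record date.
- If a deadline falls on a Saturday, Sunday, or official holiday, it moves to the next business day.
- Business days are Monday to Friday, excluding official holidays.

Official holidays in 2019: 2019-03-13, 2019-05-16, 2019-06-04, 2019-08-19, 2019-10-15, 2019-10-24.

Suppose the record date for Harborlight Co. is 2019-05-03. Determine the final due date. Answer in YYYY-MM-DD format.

2019-05-20

From 2019-05-03, 15 calendar days later is 2019-05-18.
2019-05-18 is a Saturday; the next business day is 2019-05-20 (Monday).
Final deadline: 2019-05-20.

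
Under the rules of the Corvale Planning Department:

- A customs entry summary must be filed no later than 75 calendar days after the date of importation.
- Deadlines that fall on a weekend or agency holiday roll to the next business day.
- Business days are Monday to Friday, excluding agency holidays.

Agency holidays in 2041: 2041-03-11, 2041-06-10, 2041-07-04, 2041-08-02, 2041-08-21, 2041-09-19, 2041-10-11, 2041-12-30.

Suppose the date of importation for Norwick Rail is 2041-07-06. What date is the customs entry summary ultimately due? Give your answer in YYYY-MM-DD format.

From 2041-07-06, 75 calendar days later is 2041-09-19.
2041-09-19 falls on a listed holiday. Rolling to the next business day gives 2041-09-20, a Friday.
Deadline: 2041-09-20.

2041-09-20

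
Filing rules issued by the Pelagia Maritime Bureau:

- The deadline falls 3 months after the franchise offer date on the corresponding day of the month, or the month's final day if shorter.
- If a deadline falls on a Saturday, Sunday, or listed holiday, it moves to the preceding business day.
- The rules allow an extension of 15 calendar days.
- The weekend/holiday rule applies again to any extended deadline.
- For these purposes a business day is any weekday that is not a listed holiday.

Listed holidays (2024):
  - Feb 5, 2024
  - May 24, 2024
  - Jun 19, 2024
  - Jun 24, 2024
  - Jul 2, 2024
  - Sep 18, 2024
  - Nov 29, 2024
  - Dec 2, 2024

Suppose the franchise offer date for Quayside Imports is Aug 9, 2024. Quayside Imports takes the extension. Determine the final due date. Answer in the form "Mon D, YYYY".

3 months after Aug 9, 2024, on the same day of the month, is Nov 9, 2024.
Nov 9, 2024 falls on a Saturday. Rolling to the preceding business day gives Nov 8, 2024, a Friday.
Applying the 15-calendar-day extension: Nov 8, 2024 + 15 days = Nov 23, 2024.
Nov 23, 2024 is a Saturday; the preceding business day is Nov 22, 2024 (Friday).
So the filing is due Nov 22, 2024.

Nov 22, 2024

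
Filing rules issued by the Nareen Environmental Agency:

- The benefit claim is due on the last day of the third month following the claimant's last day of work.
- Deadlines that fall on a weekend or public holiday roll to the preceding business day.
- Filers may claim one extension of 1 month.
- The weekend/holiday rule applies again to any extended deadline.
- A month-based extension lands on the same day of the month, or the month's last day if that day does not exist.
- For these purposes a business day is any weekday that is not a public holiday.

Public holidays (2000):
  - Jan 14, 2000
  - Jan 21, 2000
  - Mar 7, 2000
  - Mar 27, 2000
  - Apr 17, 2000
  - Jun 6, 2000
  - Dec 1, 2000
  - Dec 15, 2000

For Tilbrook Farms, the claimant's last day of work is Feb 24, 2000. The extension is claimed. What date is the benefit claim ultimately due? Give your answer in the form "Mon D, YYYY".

Jun 30, 2000

The third month after Feb 24, 2000 is May 2000, whose last day is May 31, 2000.
May 31, 2000 falls on a Wednesday, which is a business day, so no adjustment is needed.
Add 1 month to May 31, 2000: Jun 30, 2000 (day 31 does not exist in June, so the month's last day is used).
Jun 30, 2000 (Friday) is already a business day.
Final deadline: Jun 30, 2000.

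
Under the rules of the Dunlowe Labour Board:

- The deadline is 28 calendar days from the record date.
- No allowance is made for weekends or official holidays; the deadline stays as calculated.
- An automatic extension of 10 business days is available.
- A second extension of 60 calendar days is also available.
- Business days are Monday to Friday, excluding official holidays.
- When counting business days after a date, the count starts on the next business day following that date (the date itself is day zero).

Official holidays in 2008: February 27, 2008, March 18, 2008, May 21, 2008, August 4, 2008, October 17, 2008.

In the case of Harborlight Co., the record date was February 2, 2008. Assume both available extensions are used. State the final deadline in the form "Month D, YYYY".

May 13, 2008

Trigger date February 2, 2008 + 28 calendar days = March 1, 2008.
No adjustment is made for weekends or holidays, so March 1, 2008 stands.
The 10-business-day extension runs from March 1, 2008 to March 14, 2008.
March 14, 2008 falls on a Friday. The rules make no weekend/holiday allowance, so it remains March 14, 2008.
The 60-calendar-day extension moves the deadline from March 14, 2008 to May 13, 2008.
No adjustment is made for weekends or holidays, so May 13, 2008 stands.
The final due date is May 13, 2008.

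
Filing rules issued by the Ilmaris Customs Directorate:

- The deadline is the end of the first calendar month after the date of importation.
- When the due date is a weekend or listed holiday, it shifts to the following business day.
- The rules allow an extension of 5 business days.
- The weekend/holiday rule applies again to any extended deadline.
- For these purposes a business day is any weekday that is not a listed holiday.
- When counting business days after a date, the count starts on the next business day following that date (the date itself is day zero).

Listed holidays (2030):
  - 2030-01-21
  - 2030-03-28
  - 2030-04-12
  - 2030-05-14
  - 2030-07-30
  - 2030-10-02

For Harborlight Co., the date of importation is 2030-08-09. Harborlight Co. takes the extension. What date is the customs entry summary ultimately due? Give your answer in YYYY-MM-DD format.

1 month after 2030-08-09 falls in September 2030; the last day of that month is 2030-09-30.
2030-09-30 (Monday) is already a business day.
Counting 5 further business days from 2030-09-30 reaches 2030-10-08.
2030-10-08 falls on a Tuesday, which is a business day, so no adjustment is needed.
The final due date is 2030-10-08.

2030-10-08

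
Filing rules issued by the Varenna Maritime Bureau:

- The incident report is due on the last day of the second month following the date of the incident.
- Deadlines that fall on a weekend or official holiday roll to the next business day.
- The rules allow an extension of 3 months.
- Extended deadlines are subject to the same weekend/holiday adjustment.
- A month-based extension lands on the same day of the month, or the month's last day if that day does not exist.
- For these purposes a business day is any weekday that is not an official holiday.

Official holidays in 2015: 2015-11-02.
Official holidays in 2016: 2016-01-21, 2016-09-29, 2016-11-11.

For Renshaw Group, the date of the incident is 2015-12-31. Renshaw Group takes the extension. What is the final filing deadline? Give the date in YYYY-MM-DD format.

2 months after 2015-12-31 falls in February 2016; the last day of that month is 2016-02-29.
Since 2016-02-29 is a Monday and not a holiday, the date is unchanged.
Add 3 months to 2016-02-29: 2016-05-29.
2016-05-29 is a Sunday, so it moves to the next business day, 2016-05-30 (Monday).
Final deadline: 2016-05-30.

2016-05-30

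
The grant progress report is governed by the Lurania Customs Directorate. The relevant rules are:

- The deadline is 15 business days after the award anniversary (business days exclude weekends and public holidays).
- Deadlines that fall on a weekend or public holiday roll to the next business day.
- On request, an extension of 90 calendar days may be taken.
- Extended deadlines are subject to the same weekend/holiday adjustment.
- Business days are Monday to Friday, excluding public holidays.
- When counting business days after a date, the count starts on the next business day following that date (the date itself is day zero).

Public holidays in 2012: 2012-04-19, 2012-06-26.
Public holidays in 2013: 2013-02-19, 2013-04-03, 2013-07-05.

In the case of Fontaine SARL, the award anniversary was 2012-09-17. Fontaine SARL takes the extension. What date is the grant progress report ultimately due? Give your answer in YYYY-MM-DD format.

2013-01-07

15 business days after 2012-09-17, excluding weekends and holidays, is 2012-10-08.
2012-10-08 is a Monday and not a listed holiday, so it stands.
Applying the 90-calendar-day extension: 2012-10-08 + 90 days = 2013-01-06.
2013-01-06 is a Sunday; the next business day is 2013-01-07 (Monday).
The final due date is 2013-01-07.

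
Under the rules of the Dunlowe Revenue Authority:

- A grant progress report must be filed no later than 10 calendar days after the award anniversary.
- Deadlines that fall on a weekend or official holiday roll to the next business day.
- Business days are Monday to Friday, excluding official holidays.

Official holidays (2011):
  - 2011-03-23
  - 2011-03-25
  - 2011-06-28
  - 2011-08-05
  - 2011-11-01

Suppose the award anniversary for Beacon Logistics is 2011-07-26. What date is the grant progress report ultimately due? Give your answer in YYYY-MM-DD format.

From 2011-07-26, 10 calendar days later is 2011-08-05.
Because 2011-08-05 is a listed holiday, the deadline becomes 2011-08-08 (Monday).
So the filing is due 2011-08-08.

2011-08-08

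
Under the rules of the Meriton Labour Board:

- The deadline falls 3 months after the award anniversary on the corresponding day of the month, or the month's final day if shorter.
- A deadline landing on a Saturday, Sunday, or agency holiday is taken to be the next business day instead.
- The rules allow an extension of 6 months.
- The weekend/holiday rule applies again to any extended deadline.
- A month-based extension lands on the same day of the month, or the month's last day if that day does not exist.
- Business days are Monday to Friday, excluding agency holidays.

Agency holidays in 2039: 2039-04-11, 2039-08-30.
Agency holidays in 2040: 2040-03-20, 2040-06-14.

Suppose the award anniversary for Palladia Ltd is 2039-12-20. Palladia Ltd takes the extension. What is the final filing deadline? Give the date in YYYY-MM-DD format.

Moving 3 months forward from 2039-12-20 on the corresponding day gives 2040-03-20.
2040-03-20 is a listed holiday, so it moves to the next business day, 2040-03-21 (Wednesday).
Applying the 6 months extension: 6 months after 2040-03-21 is 2040-09-21.
2040-09-21 is a Friday and not a listed holiday, so it stands.
Deadline: 2040-09-21.

2040-09-21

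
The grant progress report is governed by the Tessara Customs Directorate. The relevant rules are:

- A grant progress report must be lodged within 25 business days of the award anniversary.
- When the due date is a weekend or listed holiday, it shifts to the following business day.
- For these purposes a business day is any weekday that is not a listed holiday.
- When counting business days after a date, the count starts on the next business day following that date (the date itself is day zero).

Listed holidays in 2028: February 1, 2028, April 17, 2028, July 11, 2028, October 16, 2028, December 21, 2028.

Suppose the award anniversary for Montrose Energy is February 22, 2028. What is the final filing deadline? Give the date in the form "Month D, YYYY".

March 28, 2028

Starting the day after February 22, 2028 and counting 25 business days lands on March 28, 2028.
March 28, 2028 falls on a Tuesday, which is a business day, so no adjustment is needed.
So the filing is due March 28, 2028.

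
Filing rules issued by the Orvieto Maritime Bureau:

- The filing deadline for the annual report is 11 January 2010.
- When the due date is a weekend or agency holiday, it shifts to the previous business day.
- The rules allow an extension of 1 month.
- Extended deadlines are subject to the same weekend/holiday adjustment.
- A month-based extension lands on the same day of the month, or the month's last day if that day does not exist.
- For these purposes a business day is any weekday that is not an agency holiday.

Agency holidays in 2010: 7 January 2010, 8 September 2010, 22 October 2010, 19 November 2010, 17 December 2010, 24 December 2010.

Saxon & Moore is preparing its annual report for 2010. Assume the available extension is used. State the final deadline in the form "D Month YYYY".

The stated deadline is 11 January 2010.
Since 11 January 2010 is a Monday and not a holiday, the date is unchanged.
Applying the 1 month extension: 1 month after 11 January 2010 is 11 February 2010.
11 February 2010 (Thursday) is already a business day.
So the filing is due 11 February 2010.

11 February 2010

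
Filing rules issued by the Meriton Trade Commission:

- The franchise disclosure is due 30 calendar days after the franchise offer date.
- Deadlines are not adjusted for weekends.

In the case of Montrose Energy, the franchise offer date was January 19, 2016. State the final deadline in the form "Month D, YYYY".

February 18, 2016

Adding 30 calendar days to January 19, 2016 gives February 18, 2016.
No adjustment is made for weekends or holidays, so February 18, 2016 stands.
Deadline: February 18, 2016.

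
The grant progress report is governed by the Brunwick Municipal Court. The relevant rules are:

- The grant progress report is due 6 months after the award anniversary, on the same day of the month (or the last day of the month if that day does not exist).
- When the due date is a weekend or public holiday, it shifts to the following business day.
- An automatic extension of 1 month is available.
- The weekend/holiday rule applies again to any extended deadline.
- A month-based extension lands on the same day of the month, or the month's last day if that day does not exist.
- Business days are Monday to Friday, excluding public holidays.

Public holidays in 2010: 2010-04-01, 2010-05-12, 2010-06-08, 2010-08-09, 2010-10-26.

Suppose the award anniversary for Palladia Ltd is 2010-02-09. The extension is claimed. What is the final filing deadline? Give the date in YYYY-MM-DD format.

2010-09-10

6 months after 2010-02-09, on the same day of the month, is 2010-08-09.
2010-08-09 falls on a listed holiday. Rolling to the next business day gives 2010-08-10, a Tuesday.
Applying the 1 month extension: 1 month after 2010-08-10 is 2010-09-10.
2010-09-10 falls on a Friday, which is a business day, so no adjustment is needed.
The final due date is 2010-09-10.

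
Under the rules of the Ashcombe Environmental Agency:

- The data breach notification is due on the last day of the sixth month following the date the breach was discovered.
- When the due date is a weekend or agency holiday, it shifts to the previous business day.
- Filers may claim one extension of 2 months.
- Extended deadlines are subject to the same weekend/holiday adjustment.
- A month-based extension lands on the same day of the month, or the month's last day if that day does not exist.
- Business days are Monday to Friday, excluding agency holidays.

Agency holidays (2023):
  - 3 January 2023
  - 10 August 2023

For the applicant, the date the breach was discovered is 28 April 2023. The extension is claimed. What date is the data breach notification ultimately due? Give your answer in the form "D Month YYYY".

6 months after 28 April 2023 falls in October 2023; the last day of that month is 31 October 2023.
Since 31 October 2023 is a Tuesday and not a holiday, the date is unchanged.
The 2 months extension carries 31 October 2023 to 31 December 2023.
31 December 2023 is a Sunday; the preceding business day is 29 December 2023 (Friday).
Deadline: 29 December 2023.

29 December 2023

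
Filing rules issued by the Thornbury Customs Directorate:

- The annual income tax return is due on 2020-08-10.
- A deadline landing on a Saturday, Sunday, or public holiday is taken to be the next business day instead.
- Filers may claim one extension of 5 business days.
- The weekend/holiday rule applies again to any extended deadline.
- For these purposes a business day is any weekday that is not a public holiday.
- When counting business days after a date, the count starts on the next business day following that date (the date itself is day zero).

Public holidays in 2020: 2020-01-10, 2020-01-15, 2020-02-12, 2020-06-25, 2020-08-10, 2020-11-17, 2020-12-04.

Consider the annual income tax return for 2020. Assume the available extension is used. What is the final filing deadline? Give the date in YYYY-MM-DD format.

The stated deadline is 2020-08-10.
2020-08-10 is a listed holiday; the next business day is 2020-08-11 (Tuesday).
Counting 5 further business days from 2020-08-11 reaches 2020-08-18.
2020-08-18 is a Tuesday and not a listed holiday, so it stands.
So the filing is due 2020-08-18.

2020-08-18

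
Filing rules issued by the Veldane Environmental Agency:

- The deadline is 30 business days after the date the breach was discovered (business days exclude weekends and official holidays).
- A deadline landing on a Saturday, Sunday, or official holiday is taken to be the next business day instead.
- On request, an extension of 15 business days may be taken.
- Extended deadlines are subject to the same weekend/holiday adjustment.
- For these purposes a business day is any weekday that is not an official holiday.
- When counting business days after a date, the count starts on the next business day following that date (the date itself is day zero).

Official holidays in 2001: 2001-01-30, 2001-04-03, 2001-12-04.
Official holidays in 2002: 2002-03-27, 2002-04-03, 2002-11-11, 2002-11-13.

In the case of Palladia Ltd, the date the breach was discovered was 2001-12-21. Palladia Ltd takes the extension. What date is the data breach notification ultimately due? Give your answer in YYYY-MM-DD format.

Counting 30 business days after 2001-12-21 (skipping weekends and listed holidays) reaches 2002-02-01.
2002-02-01 is a Friday and not a listed holiday, so it stands.
Applying the 15-business-day extension: 15 business days after 2002-02-01 is 2002-02-22.
2002-02-22 (Friday) is already a business day.
The final due date is 2002-02-22.

2002-02-22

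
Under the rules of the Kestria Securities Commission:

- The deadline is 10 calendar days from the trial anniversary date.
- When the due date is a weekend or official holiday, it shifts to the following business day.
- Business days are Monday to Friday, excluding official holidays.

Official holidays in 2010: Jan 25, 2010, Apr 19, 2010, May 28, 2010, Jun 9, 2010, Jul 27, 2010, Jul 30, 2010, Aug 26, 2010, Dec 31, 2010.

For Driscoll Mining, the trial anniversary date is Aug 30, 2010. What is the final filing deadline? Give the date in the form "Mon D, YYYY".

10 calendar days after Aug 30, 2010 is Sep 9, 2010.
Sep 9, 2010 falls on a Thursday, which is a business day, so no adjustment is needed.
Deadline: Sep 9, 2010.

Sep 9, 2010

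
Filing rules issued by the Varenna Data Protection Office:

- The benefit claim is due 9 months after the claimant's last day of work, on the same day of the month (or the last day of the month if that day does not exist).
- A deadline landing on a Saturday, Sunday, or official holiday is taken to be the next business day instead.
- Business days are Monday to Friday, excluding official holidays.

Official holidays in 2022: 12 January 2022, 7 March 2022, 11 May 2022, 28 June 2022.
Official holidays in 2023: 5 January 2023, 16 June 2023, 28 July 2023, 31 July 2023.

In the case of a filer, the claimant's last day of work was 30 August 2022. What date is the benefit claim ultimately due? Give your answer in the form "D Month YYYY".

30 May 2023

9 months after 30 August 2022, on the same day of the month, is 30 May 2023.
30 May 2023 is a Tuesday and not a listed holiday, so it stands.
So the filing is due 30 May 2023.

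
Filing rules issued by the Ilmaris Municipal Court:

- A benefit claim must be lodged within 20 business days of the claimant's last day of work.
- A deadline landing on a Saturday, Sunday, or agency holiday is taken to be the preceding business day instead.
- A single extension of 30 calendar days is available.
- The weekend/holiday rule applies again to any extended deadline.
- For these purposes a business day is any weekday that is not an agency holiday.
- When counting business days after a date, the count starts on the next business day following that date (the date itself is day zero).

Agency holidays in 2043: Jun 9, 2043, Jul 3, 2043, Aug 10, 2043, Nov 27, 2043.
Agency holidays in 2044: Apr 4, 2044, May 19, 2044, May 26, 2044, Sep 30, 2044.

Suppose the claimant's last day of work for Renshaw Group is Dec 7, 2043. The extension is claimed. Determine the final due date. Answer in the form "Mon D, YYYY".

Starting the day after Dec 7, 2043 and counting 20 business days lands on Jan 4, 2044.
Jan 4, 2044 is a Monday and not a listed holiday, so it stands.
Add the 30 calendar-day extension to Jan 4, 2044: Feb 3, 2044.
Feb 3, 2044 (Wednesday) is already a business day.
Final deadline: Feb 3, 2044.

Feb 3, 2044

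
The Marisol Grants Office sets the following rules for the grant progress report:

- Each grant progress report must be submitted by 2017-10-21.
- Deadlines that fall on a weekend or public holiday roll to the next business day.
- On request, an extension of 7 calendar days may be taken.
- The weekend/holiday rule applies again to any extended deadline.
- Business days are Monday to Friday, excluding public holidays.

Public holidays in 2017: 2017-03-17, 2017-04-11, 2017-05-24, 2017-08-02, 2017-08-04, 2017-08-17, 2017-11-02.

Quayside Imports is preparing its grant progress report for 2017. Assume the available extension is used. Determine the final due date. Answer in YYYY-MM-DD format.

The stated deadline is 2017-10-21.
Because 2017-10-21 is a Saturday, the deadline becomes 2017-10-23 (Monday).
With the 7-day extension, 2017-10-23 becomes 2017-10-30.
2017-10-30 is a Monday and not a listed holiday, so it stands.
Deadline: 2017-10-30.

2017-10-30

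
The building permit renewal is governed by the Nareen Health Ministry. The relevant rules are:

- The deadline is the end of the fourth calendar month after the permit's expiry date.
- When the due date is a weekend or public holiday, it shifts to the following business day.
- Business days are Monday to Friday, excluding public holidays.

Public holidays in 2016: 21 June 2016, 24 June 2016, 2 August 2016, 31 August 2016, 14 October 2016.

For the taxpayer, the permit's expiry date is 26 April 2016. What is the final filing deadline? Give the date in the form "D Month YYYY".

4 months after 26 April 2016 falls in August 2016; the last day of that month is 31 August 2016.
31 August 2016 is a listed holiday, so it moves to the next business day, 1 September 2016 (Thursday).
Deadline: 1 September 2016.

1 September 2016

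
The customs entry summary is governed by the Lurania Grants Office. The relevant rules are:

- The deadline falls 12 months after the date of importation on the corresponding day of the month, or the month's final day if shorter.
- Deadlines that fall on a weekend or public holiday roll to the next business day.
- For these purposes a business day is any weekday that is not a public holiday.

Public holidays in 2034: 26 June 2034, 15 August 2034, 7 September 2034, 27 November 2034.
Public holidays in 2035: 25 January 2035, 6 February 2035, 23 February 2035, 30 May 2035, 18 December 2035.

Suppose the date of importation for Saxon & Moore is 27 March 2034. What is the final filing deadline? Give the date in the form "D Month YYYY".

Moving 12 months forward from 27 March 2034 on the corresponding day gives 27 March 2035.
27 March 2035 falls on a Tuesday, which is a business day, so no adjustment is needed.
The final due date is 27 March 2035.

27 March 2035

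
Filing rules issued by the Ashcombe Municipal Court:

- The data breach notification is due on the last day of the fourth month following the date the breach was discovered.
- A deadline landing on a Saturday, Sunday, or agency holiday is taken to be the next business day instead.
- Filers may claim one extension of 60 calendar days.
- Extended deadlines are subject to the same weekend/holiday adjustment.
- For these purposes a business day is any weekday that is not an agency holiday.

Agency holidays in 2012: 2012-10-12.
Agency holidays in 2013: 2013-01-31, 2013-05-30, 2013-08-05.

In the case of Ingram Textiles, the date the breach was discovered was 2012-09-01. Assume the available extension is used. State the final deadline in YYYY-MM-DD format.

2013-04-02

4 months after 2012-09-01 falls in January 2013; the last day of that month is 2013-01-31.
2013-01-31 is a listed holiday; the next business day is 2013-02-01 (Friday).
Add the 60 calendar-day extension to 2013-02-01: 2013-04-02.
Since 2013-04-02 is a Tuesday and not a holiday, the date is unchanged.
Deadline: 2013-04-02.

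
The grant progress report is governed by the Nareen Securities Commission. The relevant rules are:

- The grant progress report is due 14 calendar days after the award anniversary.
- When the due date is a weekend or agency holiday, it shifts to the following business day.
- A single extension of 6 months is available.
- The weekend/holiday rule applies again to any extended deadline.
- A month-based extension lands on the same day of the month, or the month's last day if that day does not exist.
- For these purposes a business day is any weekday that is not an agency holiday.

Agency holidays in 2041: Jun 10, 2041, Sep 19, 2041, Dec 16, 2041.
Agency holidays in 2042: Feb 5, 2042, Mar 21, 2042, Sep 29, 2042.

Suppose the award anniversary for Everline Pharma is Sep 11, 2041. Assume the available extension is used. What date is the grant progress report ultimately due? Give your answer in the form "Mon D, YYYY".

14 calendar days after Sep 11, 2041 is Sep 25, 2041.
Sep 25, 2041 (Wednesday) is already a business day.
Applying the 6 months extension: 6 months after Sep 25, 2041 is Mar 25, 2042.
Mar 25, 2042 falls on a Tuesday, which is a business day, so no adjustment is needed.
The final due date is Mar 25, 2042.

Mar 25, 2042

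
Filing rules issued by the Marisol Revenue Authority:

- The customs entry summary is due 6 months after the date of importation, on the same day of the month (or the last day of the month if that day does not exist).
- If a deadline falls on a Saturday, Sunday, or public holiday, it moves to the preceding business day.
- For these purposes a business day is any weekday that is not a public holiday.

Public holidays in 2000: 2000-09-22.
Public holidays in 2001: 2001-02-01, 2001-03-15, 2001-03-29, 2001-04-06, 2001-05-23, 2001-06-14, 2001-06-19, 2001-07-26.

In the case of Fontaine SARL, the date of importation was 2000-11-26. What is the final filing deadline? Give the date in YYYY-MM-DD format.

Moving 6 months forward from 2000-11-26 on the corresponding day gives 2001-05-26.
2001-05-26 is a Saturday; the preceding business day is 2001-05-25 (Friday).
Deadline: 2001-05-25.

2001-05-25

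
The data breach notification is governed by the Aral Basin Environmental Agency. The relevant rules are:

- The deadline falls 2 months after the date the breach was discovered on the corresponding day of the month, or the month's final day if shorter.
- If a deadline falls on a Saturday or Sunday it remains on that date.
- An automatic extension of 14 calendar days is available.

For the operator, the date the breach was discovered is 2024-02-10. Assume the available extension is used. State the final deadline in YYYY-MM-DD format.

2024-04-24

2 months from 2024-02-10 is 2024-04-10.
No adjustment is made for weekends or holidays, so 2024-04-10 stands.
With the 14-day extension, 2024-04-10 becomes 2024-04-24.
No adjustment is made for weekends or holidays, so 2024-04-24 stands.
The final due date is 2024-04-24.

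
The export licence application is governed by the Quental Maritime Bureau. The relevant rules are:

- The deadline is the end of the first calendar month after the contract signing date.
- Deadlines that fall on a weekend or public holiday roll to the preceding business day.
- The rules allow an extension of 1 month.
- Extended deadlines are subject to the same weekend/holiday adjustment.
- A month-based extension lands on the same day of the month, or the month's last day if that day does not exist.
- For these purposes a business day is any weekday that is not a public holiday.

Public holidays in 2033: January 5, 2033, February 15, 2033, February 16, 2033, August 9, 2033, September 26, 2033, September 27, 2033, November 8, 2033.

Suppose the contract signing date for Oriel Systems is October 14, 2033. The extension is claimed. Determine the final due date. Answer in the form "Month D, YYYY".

December 30, 2033

1 month after October 14, 2033 is November 2033; that month ends on November 30, 2033.
November 30, 2033 is a Wednesday and not a listed holiday, so it stands.
Applying the 1 month extension: 1 month after November 30, 2033 is December 30, 2033.
Since December 30, 2033 is a Friday and not a holiday, the date is unchanged.
So the filing is due December 30, 2033.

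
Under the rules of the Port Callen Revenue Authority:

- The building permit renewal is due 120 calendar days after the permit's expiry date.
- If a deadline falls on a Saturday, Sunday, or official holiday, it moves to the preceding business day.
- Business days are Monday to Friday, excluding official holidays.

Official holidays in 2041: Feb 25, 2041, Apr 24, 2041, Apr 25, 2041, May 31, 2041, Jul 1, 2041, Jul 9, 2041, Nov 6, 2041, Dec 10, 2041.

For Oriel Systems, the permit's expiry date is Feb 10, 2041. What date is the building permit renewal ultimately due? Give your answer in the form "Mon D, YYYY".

Jun 10, 2041

Adding 120 calendar days to Feb 10, 2041 gives Jun 10, 2041.
Since Jun 10, 2041 is a Monday and not a holiday, the date is unchanged.
So the filing is due Jun 10, 2041.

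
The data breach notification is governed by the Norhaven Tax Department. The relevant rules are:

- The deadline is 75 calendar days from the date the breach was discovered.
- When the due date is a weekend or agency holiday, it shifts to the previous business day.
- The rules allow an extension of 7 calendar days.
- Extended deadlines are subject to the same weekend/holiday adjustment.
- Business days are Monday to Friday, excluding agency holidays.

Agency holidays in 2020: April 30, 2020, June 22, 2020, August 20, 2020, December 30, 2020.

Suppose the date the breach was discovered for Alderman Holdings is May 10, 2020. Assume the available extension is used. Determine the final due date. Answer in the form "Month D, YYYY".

Adding 75 calendar days to May 10, 2020 gives July 24, 2020.
July 24, 2020 is a Friday and not a listed holiday, so it stands.
With the 7-day extension, July 24, 2020 becomes July 31, 2020.
July 31, 2020 falls on a Friday, which is a business day, so no adjustment is needed.
The final due date is July 31, 2020.

July 31, 2020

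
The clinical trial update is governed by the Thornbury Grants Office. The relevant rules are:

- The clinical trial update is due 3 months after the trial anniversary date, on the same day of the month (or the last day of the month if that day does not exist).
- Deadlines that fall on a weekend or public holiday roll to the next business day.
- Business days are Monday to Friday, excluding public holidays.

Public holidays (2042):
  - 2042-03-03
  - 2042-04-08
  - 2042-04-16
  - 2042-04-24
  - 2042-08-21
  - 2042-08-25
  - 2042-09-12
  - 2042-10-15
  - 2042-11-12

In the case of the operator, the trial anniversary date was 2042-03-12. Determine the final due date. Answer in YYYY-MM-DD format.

2042-06-12

3 months from 2042-03-12 is 2042-06-12.
2042-06-12 is a Thursday and not a listed holiday, so it stands.
Final deadline: 2042-06-12.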